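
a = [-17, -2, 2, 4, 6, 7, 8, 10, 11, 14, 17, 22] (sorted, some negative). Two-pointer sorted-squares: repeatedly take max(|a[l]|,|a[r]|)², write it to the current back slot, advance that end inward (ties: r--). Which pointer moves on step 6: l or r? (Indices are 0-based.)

r

[0,11] |-17|<=|22| out[11]=484 → r--
[0,10] |-17|<=|17| out[10]=289 → r--
[0,9] |-17|>|14| out[9]=289 → l++
[1,9] |-2|<=|14| out[8]=196 → r--
[1,8] |-2|<=|11| out[7]=121 → r--
[1,7] |-2|<=|10| out[6]=100 → r--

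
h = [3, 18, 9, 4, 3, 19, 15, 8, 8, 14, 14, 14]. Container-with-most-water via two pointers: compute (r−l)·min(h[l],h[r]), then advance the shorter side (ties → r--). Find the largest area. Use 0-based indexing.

max area = 140

[0,11] min(3,14)*11=33 best=33 * → l++
[1,11] min(18,14)*10=140 best=140 * → r--
[1,10] min(18,14)*9=126 best=140 → r--
[1,9] min(18,14)*8=112 best=140 → r--
[1,8] min(18,8)*7=56 best=140 → r--
[1,7] min(18,8)*6=48 best=140 → r--
[1,6] min(18,15)*5=75 best=140 → r--
[1,5] min(18,19)*4=72 best=140 → l++
[2,5] min(9,19)*3=27 best=140 → l++
[3,5] min(4,19)*2=8 best=140 → l++
[4,5] min(3,19)*1=3 best=140 → l++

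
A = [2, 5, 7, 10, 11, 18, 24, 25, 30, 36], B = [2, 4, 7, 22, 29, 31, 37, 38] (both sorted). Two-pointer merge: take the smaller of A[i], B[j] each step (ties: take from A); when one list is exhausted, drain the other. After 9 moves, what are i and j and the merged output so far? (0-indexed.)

i=6, j=3, merged so far=[2, 2, 4, 5, 7, 7, 10, 11, 18]

[i=0,j=0] A[i]=2<=B[j]=2 take 2 → i++
[i=1,j=0] A[i]=5>B[j]=2 take 2 → j++
[i=1,j=1] A[i]=5>B[j]=4 take 4 → j++
[i=1,j=2] A[i]=5<=B[j]=7 take 5 → i++
[i=2,j=2] A[i]=7<=B[j]=7 take 7 → i++
[i=3,j=2] A[i]=10>B[j]=7 take 7 → j++
[i=3,j=3] A[i]=10<=B[j]=22 take 10 → i++
[i=4,j=3] A[i]=11<=B[j]=22 take 11 → i++
[i=5,j=3] A[i]=18<=B[j]=22 take 18 → i++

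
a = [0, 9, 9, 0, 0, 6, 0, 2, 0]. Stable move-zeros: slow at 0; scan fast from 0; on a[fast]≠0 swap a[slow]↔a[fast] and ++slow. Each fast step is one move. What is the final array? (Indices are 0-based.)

[9, 9, 6, 2, 0, 0, 0, 0, 0]

(s=0,f=0) a[fast]=0 → fast++
(s=0,f=1) a[fast]=9≠0 swap→a[0]=9 → slow++,fast++
(s=1,f=2) a[fast]=9≠0 swap→a[1]=9 → slow++,fast++
(s=2,f=3) a[fast]=0 → fast++
(s=2,f=4) a[fast]=0 → fast++
(s=2,f=5) a[fast]=6≠0 swap→a[2]=6 → slow++,fast++
(s=3,f=6) a[fast]=0 → fast++
(s=3,f=7) a[fast]=2≠0 swap→a[3]=2 → slow++,fast++
(s=4,f=8) a[fast]=0 → fast++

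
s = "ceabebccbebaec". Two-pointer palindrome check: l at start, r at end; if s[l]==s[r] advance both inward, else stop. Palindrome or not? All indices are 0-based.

palindrome

[0,13] 'c'=='c' → l++,r--
[1,12] 'e'=='e' → l++,r--
[2,11] 'a'=='a' → l++,r--
[3,10] 'b'=='b' → l++,r--
[4,9] 'e'=='e' → l++,r--
[5,8] 'b'=='b' → l++,r--
[6,7] 'c'=='c' → l++,r--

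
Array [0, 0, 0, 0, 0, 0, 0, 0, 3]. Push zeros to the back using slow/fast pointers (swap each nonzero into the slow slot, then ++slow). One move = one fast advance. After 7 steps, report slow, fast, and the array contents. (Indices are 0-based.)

(s=0,f=0) a[fast]=0 → fast++
(s=0,f=1) a[fast]=0 → fast++
(s=0,f=2) a[fast]=0 → fast++
(s=0,f=3) a[fast]=0 → fast++
(s=0,f=4) a[fast]=0 → fast++
(s=0,f=5) a[fast]=0 → fast++
(s=0,f=6) a[fast]=0 → fast++

slow=0, fast=7, a=[0, 0, 0, 0, 0, 0, 0, 0, 3]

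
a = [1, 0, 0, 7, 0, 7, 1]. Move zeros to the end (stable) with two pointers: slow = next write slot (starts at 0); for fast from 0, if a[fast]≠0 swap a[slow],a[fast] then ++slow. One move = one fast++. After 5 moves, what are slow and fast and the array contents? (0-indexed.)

slow=2, fast=5, a=[1, 7, 0, 0, 0, 7, 1]

(s=0,f=0) a[fast]=1≠0 swap→a[0]=1 → slow++,fast++
(s=1,f=1) a[fast]=0 → fast++
(s=1,f=2) a[fast]=0 → fast++
(s=1,f=3) a[fast]=7≠0 swap→a[1]=7 → slow++,fast++
(s=2,f=4) a[fast]=0 → fast++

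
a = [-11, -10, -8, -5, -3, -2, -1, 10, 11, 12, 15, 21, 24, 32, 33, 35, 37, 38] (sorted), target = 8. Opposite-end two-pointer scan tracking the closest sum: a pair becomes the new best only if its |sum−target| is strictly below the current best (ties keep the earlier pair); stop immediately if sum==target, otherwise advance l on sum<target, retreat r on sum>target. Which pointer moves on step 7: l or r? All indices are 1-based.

r

[1,18] -11+38=27 d=19 * → r--
[1,17] -11+37=26 d=18 * → r--
[1,16] -11+35=24 d=16 * → r--
[1,15] -11+33=22 d=14 * → r--
[1,14] -11+32=21 d=13 * → r--
[1,13] -11+24=13 d=5 * → r--
[1,12] -11+21=10 d=2 * → r--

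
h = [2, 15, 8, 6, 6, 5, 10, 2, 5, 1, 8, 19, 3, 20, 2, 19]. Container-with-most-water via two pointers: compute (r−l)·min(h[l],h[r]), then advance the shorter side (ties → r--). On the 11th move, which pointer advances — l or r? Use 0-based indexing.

l

l=0 r=15: min(2,19)*15=30 best=30 *, l++
l=1 r=15: min(15,19)*14=210 best=210 *, l++
l=2 r=15: min(8,19)*13=104 best=210, l++
l=3 r=15: min(6,19)*12=72 best=210, l++
l=4 r=15: min(6,19)*11=66 best=210, l++
l=5 r=15: min(5,19)*10=50 best=210, l++
l=6 r=15: min(10,19)*9=90 best=210, l++
l=7 r=15: min(2,19)*8=16 best=210, l++
l=8 r=15: min(5,19)*7=35 best=210, l++
l=9 r=15: min(1,19)*6=6 best=210, l++
l=10 r=15: min(8,19)*5=40 best=210, l++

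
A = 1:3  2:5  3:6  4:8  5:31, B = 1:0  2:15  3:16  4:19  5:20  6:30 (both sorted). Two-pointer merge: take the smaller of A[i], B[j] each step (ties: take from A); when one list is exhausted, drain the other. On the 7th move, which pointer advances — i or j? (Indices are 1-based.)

j

[i=1,j=1] A[i]=3>B[j]=0 take 0 → j++
[i=1,j=2] A[i]=3<=B[j]=15 take 3 → i++
[i=2,j=2] A[i]=5<=B[j]=15 take 5 → i++
[i=3,j=2] A[i]=6<=B[j]=15 take 6 → i++
[i=4,j=2] A[i]=8<=B[j]=15 take 8 → i++
[i=5,j=2] A[i]=31>B[j]=15 take 15 → j++
[i=5,j=3] A[i]=31>B[j]=16 take 16 → j++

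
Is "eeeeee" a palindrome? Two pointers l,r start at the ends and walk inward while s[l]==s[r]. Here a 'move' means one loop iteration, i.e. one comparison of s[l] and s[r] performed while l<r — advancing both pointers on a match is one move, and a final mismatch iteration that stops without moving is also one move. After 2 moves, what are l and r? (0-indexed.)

[0,5] 'e'=='e' → l++,r--
[1,4] 'e'=='e' → l++,r--

l=2, r=3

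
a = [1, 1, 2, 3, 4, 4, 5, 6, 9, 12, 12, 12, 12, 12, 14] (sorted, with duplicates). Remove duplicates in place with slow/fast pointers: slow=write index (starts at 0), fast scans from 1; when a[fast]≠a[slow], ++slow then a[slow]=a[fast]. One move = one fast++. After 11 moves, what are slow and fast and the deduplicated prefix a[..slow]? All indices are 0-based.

slow=0 fast=1: a[fast]=1=a[slow] dup, fast++
slow=0 fast=2: a[fast]=2≠a[slow]=1 write a[1]=2, slow++,fast++
slow=1 fast=3: a[fast]=3≠a[slow]=2 write a[2]=3, slow++,fast++
slow=2 fast=4: a[fast]=4≠a[slow]=3 write a[3]=4, slow++,fast++
slow=3 fast=5: a[fast]=4=a[slow] dup, fast++
slow=3 fast=6: a[fast]=5≠a[slow]=4 write a[4]=5, slow++,fast++
slow=4 fast=7: a[fast]=6≠a[slow]=5 write a[5]=6, slow++,fast++
slow=5 fast=8: a[fast]=9≠a[slow]=6 write a[6]=9, slow++,fast++
slow=6 fast=9: a[fast]=12≠a[slow]=9 write a[7]=12, slow++,fast++
slow=7 fast=10: a[fast]=12=a[slow] dup, fast++
slow=7 fast=11: a[fast]=12=a[slow] dup, fast++

slow=7, fast=12, prefix=[1, 2, 3, 4, 5, 6, 9, 12]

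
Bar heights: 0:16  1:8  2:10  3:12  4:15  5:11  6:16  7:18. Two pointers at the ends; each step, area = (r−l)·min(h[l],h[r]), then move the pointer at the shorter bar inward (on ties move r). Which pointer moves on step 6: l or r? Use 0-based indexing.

l=0 r=7: min(16,18)*7=112 best=112 *, l++
l=1 r=7: min(8,18)*6=48 best=112, l++
l=2 r=7: min(10,18)*5=50 best=112, l++
l=3 r=7: min(12,18)*4=48 best=112, l++
l=4 r=7: min(15,18)*3=45 best=112, l++
l=5 r=7: min(11,18)*2=22 best=112, l++

l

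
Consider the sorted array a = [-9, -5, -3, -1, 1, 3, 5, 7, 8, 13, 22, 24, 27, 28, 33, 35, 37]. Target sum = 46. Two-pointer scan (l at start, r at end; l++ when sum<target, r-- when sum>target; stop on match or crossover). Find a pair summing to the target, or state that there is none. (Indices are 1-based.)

(13, 33)

l=1 r=17: -9+37=28 <46, l++
l=2 r=17: -5+37=32 <46, l++
l=3 r=17: -3+37=34 <46, l++
l=4 r=17: -1+37=36 <46, l++
l=5 r=17: 1+37=38 <46, l++
l=6 r=17: 3+37=40 <46, l++
l=7 r=17: 5+37=42 <46, l++
l=8 r=17: 7+37=44 <46, l++
l=9 r=17: 8+37=45 <46, l++
l=10 r=17: 13+37=50 >46, r--
l=10 r=16: 13+35=48 >46, r--
l=10 r=15: 13+33=46, found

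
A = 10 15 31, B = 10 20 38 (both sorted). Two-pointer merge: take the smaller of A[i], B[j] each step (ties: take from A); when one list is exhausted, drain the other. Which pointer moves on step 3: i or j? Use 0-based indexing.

[i=0,j=0] A[i]=10<=B[j]=10 take 10 → i++
[i=1,j=0] A[i]=15>B[j]=10 take 10 → j++
[i=1,j=1] A[i]=15<=B[j]=20 take 15 → i++

i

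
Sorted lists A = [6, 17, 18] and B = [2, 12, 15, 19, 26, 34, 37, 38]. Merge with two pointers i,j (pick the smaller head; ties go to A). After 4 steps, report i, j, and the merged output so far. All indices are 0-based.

i=1, j=3, merged so far=[2, 6, 12, 15]

i=0 j=0: A[i]=6>B[j]=2 take 2, j++
i=0 j=1: A[i]=6<=B[j]=12 take 6, i++
i=1 j=1: A[i]=17>B[j]=12 take 12, j++
i=1 j=2: A[i]=17>B[j]=15 take 15, j++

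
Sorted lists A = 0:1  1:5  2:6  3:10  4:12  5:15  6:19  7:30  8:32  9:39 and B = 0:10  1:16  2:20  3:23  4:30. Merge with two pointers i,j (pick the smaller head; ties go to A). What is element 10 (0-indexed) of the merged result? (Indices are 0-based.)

[i=0,j=0] A[i]=1<=B[j]=10 take 1 → i++
[i=1,j=0] A[i]=5<=B[j]=10 take 5 → i++
[i=2,j=0] A[i]=6<=B[j]=10 take 6 → i++
[i=3,j=0] A[i]=10<=B[j]=10 take 10 → i++
[i=4,j=0] A[i]=12>B[j]=10 take 10 → j++
[i=4,j=1] A[i]=12<=B[j]=16 take 12 → i++
[i=5,j=1] A[i]=15<=B[j]=16 take 15 → i++
[i=6,j=1] A[i]=19>B[j]=16 take 16 → j++
[i=6,j=2] A[i]=19<=B[j]=20 take 19 → i++
[i=7,j=2] A[i]=30>B[j]=20 take 20 → j++
[i=7,j=3] A[i]=30>B[j]=23 take 23 → j++
[i=7,j=4] A[i]=30<=B[j]=30 take 30 → i++
[i=8,j=4] A[i]=32>B[j]=30 take 30 → j++
[i=8,j=5] B done, take A[i]=32 → i++
[i=9,j=5] B done, take A[i]=39 → i++

merged[10] = 23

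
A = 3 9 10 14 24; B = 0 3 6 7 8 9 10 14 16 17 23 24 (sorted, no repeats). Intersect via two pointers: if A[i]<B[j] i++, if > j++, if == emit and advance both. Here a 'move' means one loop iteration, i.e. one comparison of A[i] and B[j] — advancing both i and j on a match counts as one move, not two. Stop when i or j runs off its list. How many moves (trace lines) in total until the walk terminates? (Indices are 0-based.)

[i=0,j=0] 3>0 → j++
[i=0,j=1] 3==3 emit → i++,j++
[i=1,j=2] 9>6 → j++
[i=1,j=3] 9>7 → j++
[i=1,j=4] 9>8 → j++
[i=1,j=5] 9==9 emit → i++,j++
[i=2,j=6] 10==10 emit → i++,j++
[i=3,j=7] 14==14 emit → i++,j++
[i=4,j=8] 24>16 → j++
[i=4,j=9] 24>17 → j++
[i=4,j=10] 24>23 → j++
[i=4,j=11] 24==24 emit → i++,j++

12 moves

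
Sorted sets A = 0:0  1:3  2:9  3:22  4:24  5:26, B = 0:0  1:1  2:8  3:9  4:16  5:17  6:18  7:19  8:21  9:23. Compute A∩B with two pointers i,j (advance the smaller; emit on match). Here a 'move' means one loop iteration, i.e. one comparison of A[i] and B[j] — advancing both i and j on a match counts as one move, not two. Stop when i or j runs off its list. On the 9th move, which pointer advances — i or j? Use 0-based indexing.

i=0 j=0: 0==0 emit, i++,j++
i=1 j=1: 3>1, j++
i=1 j=2: 3<8, i++
i=2 j=2: 9>8, j++
i=2 j=3: 9==9 emit, i++,j++
i=3 j=4: 22>16, j++
i=3 j=5: 22>17, j++
i=3 j=6: 22>18, j++
i=3 j=7: 22>19, j++

j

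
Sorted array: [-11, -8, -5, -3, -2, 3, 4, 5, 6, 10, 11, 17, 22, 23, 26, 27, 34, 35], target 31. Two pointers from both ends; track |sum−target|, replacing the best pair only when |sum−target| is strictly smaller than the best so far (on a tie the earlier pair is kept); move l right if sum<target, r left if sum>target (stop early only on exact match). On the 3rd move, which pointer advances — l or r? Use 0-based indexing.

l=0 r=17: -11+35=24 d=7 *, l++
l=1 r=17: -8+35=27 d=4 *, l++
l=2 r=17: -5+35=30 d=1 *, l++

l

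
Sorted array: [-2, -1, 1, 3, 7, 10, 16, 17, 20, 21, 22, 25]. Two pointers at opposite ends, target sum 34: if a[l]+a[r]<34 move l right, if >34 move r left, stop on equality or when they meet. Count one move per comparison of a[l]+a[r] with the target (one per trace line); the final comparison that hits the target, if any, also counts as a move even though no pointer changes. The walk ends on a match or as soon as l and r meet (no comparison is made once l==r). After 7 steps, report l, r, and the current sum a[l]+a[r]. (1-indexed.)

[1,12] -2+25=23 <34 → l++
[2,12] -1+25=24 <34 → l++
[3,12] 1+25=26 <34 → l++
[4,12] 3+25=28 <34 → l++
[5,12] 7+25=32 <34 → l++
[6,12] 10+25=35 >34 → r--
[6,11] 10+22=32 <34 → l++

l=7, r=11, sum=38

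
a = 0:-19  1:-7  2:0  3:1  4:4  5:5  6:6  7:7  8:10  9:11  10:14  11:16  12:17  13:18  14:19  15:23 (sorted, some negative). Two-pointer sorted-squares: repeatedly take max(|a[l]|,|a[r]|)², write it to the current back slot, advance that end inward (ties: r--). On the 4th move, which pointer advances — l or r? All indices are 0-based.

r

l=0 r=15: |-19|<=|23| out[15]=529, r--
l=0 r=14: |-19|<=|19| out[14]=361, r--
l=0 r=13: |-19|>|18| out[13]=361, l++
l=1 r=13: |-7|<=|18| out[12]=324, r--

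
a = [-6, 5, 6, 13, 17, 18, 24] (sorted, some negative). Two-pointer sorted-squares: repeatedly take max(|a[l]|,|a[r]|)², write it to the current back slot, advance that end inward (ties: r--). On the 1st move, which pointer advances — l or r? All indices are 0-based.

l=0 r=6: |-6|<=|24| out[6]=576, r--

r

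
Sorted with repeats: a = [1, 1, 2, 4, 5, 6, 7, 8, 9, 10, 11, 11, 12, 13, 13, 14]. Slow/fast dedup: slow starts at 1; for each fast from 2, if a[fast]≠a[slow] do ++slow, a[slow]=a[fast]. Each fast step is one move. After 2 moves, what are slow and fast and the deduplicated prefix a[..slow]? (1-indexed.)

slow=1 fast=2: a[fast]=1=a[slow] dup, fast++
slow=1 fast=3: a[fast]=2≠a[slow]=1 write a[2]=2, slow++,fast++

slow=2, fast=4, prefix=[1, 2]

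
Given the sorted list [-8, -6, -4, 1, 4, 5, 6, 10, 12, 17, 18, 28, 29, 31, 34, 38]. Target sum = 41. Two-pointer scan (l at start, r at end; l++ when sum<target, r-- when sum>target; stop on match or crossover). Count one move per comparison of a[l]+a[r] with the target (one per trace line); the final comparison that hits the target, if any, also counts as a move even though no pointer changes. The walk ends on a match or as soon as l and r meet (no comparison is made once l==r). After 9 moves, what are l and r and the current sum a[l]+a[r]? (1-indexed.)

l=8, r=14, sum=41

l=1 r=16: -8+38=30 <41, l++
l=2 r=16: -6+38=32 <41, l++
l=3 r=16: -4+38=34 <41, l++
l=4 r=16: 1+38=39 <41, l++
l=5 r=16: 4+38=42 >41, r--
l=5 r=15: 4+34=38 <41, l++
l=6 r=15: 5+34=39 <41, l++
l=7 r=15: 6+34=40 <41, l++
l=8 r=15: 10+34=44 >41, r--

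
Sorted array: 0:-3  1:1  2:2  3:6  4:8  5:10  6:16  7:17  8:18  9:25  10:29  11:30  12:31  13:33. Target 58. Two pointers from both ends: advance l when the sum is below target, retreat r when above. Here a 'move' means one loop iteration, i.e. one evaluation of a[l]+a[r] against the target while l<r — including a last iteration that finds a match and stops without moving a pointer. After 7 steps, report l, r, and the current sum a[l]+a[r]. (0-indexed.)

l=0 r=13: -3+33=30 <58, l++
l=1 r=13: 1+33=34 <58, l++
l=2 r=13: 2+33=35 <58, l++
l=3 r=13: 6+33=39 <58, l++
l=4 r=13: 8+33=41 <58, l++
l=5 r=13: 10+33=43 <58, l++
l=6 r=13: 16+33=49 <58, l++

l=7, r=13, sum=50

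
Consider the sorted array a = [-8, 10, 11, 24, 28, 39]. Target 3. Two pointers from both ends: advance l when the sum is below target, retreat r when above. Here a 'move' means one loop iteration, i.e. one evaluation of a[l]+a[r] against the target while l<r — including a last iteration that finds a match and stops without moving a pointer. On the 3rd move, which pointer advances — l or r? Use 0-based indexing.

[0,5] -8+39=31 >3 → r--
[0,4] -8+28=20 >3 → r--
[0,3] -8+24=16 >3 → r--

r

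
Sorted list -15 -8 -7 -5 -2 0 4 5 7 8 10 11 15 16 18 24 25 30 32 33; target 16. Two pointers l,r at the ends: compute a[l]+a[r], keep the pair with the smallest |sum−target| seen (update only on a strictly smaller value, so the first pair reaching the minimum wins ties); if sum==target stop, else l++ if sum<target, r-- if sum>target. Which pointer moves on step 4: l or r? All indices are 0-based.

[0,19] -15+33=18 d=2 * → r--
[0,18] -15+32=17 d=1 * → r--
[0,17] -15+30=15 d=1 → l++
[1,17] -8+30=22 d=6 → r--

r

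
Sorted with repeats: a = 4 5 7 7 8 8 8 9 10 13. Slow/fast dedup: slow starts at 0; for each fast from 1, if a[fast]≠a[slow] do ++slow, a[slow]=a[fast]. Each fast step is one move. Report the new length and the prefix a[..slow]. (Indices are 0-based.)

length 7; prefix = [4, 5, 7, 8, 9, 10, 13]

(s=0,f=1) a[fast]=5≠a[slow]=4 write a[1]=5 → slow++,fast++
(s=1,f=2) a[fast]=7≠a[slow]=5 write a[2]=7 → slow++,fast++
(s=2,f=3) a[fast]=7=a[slow] dup → fast++
(s=2,f=4) a[fast]=8≠a[slow]=7 write a[3]=8 → slow++,fast++
(s=3,f=5) a[fast]=8=a[slow] dup → fast++
(s=3,f=6) a[fast]=8=a[slow] dup → fast++
(s=3,f=7) a[fast]=9≠a[slow]=8 write a[4]=9 → slow++,fast++
(s=4,f=8) a[fast]=10≠a[slow]=9 write a[5]=10 → slow++,fast++
(s=5,f=9) a[fast]=13≠a[slow]=10 write a[6]=13 → slow++,fast++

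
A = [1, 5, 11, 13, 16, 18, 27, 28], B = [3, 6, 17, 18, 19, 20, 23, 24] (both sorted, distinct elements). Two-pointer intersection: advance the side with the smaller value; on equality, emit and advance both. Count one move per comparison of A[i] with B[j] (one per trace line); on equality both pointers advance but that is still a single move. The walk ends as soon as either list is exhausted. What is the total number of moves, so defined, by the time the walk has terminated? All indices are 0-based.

13 moves

i=0 j=0: 1<3, i++
i=1 j=0: 5>3, j++
i=1 j=1: 5<6, i++
i=2 j=1: 11>6, j++
i=2 j=2: 11<17, i++
i=3 j=2: 13<17, i++
i=4 j=2: 16<17, i++
i=5 j=2: 18>17, j++
i=5 j=3: 18==18 emit, i++,j++
i=6 j=4: 27>19, j++
i=6 j=5: 27>20, j++
i=6 j=6: 27>23, j++
i=6 j=7: 27>24, j++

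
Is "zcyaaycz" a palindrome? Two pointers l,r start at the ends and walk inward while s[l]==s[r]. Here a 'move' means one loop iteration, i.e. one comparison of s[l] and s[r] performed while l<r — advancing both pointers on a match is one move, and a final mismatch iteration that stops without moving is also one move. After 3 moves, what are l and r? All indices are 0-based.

l=0 r=7: 'z'=='z', l++,r--
l=1 r=6: 'c'=='c', l++,r--
l=2 r=5: 'y'=='y', l++,r--

l=3, r=4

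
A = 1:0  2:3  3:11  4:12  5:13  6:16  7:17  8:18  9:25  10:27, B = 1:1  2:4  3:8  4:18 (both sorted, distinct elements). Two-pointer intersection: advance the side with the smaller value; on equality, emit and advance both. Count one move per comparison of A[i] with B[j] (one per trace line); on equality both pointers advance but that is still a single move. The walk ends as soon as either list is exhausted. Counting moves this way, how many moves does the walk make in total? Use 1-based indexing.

11 moves

[i=1,j=1] 0<1 → i++
[i=2,j=1] 3>1 → j++
[i=2,j=2] 3<4 → i++
[i=3,j=2] 11>4 → j++
[i=3,j=3] 11>8 → j++
[i=3,j=4] 11<18 → i++
[i=4,j=4] 12<18 → i++
[i=5,j=4] 13<18 → i++
[i=6,j=4] 16<18 → i++
[i=7,j=4] 17<18 → i++
[i=8,j=4] 18==18 emit → i++,j++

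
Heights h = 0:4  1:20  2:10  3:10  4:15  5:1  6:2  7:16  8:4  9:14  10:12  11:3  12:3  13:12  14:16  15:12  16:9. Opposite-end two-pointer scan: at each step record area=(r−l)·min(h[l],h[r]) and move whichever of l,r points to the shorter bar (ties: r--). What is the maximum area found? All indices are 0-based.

max area = 208

l=0 r=16: min(4,9)*16=64 best=64 *, l++
l=1 r=16: min(20,9)*15=135 best=135 *, r--
l=1 r=15: min(20,12)*14=168 best=168 *, r--
l=1 r=14: min(20,16)*13=208 best=208 *, r--
l=1 r=13: min(20,12)*12=144 best=208, r--
l=1 r=12: min(20,3)*11=33 best=208, r--
l=1 r=11: min(20,3)*10=30 best=208, r--
l=1 r=10: min(20,12)*9=108 best=208, r--
l=1 r=9: min(20,14)*8=112 best=208, r--
l=1 r=8: min(20,4)*7=28 best=208, r--
l=1 r=7: min(20,16)*6=96 best=208, r--
l=1 r=6: min(20,2)*5=10 best=208, r--
l=1 r=5: min(20,1)*4=4 best=208, r--
l=1 r=4: min(20,15)*3=45 best=208, r--
l=1 r=3: min(20,10)*2=20 best=208, r--
l=1 r=2: min(20,10)*1=10 best=208, r--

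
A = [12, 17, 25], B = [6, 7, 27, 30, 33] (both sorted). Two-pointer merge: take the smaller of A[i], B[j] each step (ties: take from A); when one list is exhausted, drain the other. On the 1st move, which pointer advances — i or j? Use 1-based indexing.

[i=1,j=1] A[i]=12>B[j]=6 take 6 → j++

j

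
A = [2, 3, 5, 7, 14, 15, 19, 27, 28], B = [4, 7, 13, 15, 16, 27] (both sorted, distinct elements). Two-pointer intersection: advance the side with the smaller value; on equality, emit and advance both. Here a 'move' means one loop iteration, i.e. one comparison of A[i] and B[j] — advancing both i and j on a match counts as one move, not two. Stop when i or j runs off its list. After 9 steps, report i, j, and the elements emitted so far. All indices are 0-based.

i=6, j=5, emitted=[7, 15]

[i=0,j=0] 2<4 → i++
[i=1,j=0] 3<4 → i++
[i=2,j=0] 5>4 → j++
[i=2,j=1] 5<7 → i++
[i=3,j=1] 7==7 emit → i++,j++
[i=4,j=2] 14>13 → j++
[i=4,j=3] 14<15 → i++
[i=5,j=3] 15==15 emit → i++,j++
[i=6,j=4] 19>16 → j++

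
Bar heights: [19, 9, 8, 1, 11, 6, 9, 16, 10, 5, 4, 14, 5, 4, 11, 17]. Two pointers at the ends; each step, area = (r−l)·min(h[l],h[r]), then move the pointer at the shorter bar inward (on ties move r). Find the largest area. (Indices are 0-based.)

max area = 255

l=0 r=15: min(19,17)*15=255 best=255 *, r--
l=0 r=14: min(19,11)*14=154 best=255, r--
l=0 r=13: min(19,4)*13=52 best=255, r--
l=0 r=12: min(19,5)*12=60 best=255, r--
l=0 r=11: min(19,14)*11=154 best=255, r--
l=0 r=10: min(19,4)*10=40 best=255, r--
l=0 r=9: min(19,5)*9=45 best=255, r--
l=0 r=8: min(19,10)*8=80 best=255, r--
l=0 r=7: min(19,16)*7=112 best=255, r--
l=0 r=6: min(19,9)*6=54 best=255, r--
l=0 r=5: min(19,6)*5=30 best=255, r--
l=0 r=4: min(19,11)*4=44 best=255, r--
l=0 r=3: min(19,1)*3=3 best=255, r--
l=0 r=2: min(19,8)*2=16 best=255, r--
l=0 r=1: min(19,9)*1=9 best=255, r--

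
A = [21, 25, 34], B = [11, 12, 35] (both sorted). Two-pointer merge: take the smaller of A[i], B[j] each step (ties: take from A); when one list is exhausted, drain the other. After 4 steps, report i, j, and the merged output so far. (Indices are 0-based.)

[i=0,j=0] A[i]=21>B[j]=11 take 11 → j++
[i=0,j=1] A[i]=21>B[j]=12 take 12 → j++
[i=0,j=2] A[i]=21<=B[j]=35 take 21 → i++
[i=1,j=2] A[i]=25<=B[j]=35 take 25 → i++

i=2, j=2, merged so far=[11, 12, 21, 25]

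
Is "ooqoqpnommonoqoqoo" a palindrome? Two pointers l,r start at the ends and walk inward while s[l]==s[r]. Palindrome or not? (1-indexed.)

not a palindrome (mismatch at 6,13)

l=1 r=18: 'o'=='o', l++,r--
l=2 r=17: 'o'=='o', l++,r--
l=3 r=16: 'q'=='q', l++,r--
l=4 r=15: 'o'=='o', l++,r--
l=5 r=14: 'q'=='q', l++,r--
l=6 r=13: 'p'!='o', stop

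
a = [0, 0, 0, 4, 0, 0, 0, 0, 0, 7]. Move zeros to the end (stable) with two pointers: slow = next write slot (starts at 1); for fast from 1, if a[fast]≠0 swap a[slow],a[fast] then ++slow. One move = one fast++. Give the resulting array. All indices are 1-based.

slow=1 fast=1: a[fast]=0, fast++
slow=1 fast=2: a[fast]=0, fast++
slow=1 fast=3: a[fast]=0, fast++
slow=1 fast=4: a[fast]=4≠0 swap→a[1]=4, slow++,fast++
slow=2 fast=5: a[fast]=0, fast++
slow=2 fast=6: a[fast]=0, fast++
slow=2 fast=7: a[fast]=0, fast++
slow=2 fast=8: a[fast]=0, fast++
slow=2 fast=9: a[fast]=0, fast++
slow=2 fast=10: a[fast]=7≠0 swap→a[2]=7, slow++,fast++

[4, 7, 0, 0, 0, 0, 0, 0, 0, 0]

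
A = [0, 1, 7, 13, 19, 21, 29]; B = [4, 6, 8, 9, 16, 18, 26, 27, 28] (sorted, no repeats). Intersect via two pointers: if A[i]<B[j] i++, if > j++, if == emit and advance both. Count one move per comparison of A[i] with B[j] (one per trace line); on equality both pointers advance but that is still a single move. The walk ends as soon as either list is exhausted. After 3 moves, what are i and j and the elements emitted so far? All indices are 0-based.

i=0 j=0: 0<4, i++
i=1 j=0: 1<4, i++
i=2 j=0: 7>4, j++

i=2, j=1, emitted=[]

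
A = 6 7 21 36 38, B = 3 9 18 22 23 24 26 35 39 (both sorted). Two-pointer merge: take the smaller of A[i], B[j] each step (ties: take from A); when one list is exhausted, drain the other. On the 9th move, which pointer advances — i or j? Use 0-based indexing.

j

i=0 j=0: A[i]=6>B[j]=3 take 3, j++
i=0 j=1: A[i]=6<=B[j]=9 take 6, i++
i=1 j=1: A[i]=7<=B[j]=9 take 7, i++
i=2 j=1: A[i]=21>B[j]=9 take 9, j++
i=2 j=2: A[i]=21>B[j]=18 take 18, j++
i=2 j=3: A[i]=21<=B[j]=22 take 21, i++
i=3 j=3: A[i]=36>B[j]=22 take 22, j++
i=3 j=4: A[i]=36>B[j]=23 take 23, j++
i=3 j=5: A[i]=36>B[j]=24 take 24, j++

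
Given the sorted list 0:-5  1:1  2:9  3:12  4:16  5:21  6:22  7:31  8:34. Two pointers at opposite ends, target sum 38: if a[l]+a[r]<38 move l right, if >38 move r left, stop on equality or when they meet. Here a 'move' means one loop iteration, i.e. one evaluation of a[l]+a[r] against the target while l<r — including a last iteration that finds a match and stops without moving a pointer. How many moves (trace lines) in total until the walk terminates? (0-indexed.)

[0,8] -5+34=29 <38 → l++
[1,8] 1+34=35 <38 → l++
[2,8] 9+34=43 >38 → r--
[2,7] 9+31=40 >38 → r--
[2,6] 9+22=31 <38 → l++
[3,6] 12+22=34 <38 → l++
[4,6] 16+22=38 → found

7 moves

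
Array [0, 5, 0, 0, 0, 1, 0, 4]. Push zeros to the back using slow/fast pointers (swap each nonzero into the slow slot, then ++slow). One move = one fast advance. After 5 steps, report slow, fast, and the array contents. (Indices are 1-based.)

slow=2, fast=6, a=[5, 0, 0, 0, 0, 1, 0, 4]

slow=1 fast=1: a[fast]=0, fast++
slow=1 fast=2: a[fast]=5≠0 swap→a[1]=5, slow++,fast++
slow=2 fast=3: a[fast]=0, fast++
slow=2 fast=4: a[fast]=0, fast++
slow=2 fast=5: a[fast]=0, fast++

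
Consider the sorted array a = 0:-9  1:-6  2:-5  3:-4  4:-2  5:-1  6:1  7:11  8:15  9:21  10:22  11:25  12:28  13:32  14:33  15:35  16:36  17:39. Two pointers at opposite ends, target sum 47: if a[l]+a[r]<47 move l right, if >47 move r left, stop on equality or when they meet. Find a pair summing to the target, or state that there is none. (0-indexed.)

[0,17] -9+39=30 <47 → l++
[1,17] -6+39=33 <47 → l++
[2,17] -5+39=34 <47 → l++
[3,17] -4+39=35 <47 → l++
[4,17] -2+39=37 <47 → l++
[5,17] -1+39=38 <47 → l++
[6,17] 1+39=40 <47 → l++
[7,17] 11+39=50 >47 → r--
[7,16] 11+36=47 → found

(11, 36)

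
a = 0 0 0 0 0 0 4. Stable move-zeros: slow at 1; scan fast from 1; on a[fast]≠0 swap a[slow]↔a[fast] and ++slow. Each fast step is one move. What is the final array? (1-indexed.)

[4, 0, 0, 0, 0, 0, 0]

(s=1,f=1) a[fast]=0 → fast++
(s=1,f=2) a[fast]=0 → fast++
(s=1,f=3) a[fast]=0 → fast++
(s=1,f=4) a[fast]=0 → fast++
(s=1,f=5) a[fast]=0 → fast++
(s=1,f=6) a[fast]=0 → fast++
(s=1,f=7) a[fast]=4≠0 swap→a[1]=4 → slow++,fast++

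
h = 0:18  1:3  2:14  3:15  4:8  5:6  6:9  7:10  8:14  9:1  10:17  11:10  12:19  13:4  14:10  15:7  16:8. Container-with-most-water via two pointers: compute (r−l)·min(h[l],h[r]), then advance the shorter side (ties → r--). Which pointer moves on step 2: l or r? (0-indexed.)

[0,16] min(18,8)*16=128 best=128 * → r--
[0,15] min(18,7)*15=105 best=128 → r--

r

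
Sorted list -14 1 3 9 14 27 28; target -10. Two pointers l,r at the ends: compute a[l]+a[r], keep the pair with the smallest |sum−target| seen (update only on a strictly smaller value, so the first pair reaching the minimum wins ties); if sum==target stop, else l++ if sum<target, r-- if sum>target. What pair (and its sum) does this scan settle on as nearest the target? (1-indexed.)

[1,7] -14+28=14 d=24 * → r--
[1,6] -14+27=13 d=23 * → r--
[1,5] -14+14=0 d=10 * → r--
[1,4] -14+9=-5 d=5 * → r--
[1,3] -14+3=-11 d=1 * → l++
[2,3] 1+3=4 d=14 → r--

pair (-14, 3) with sum -11 (|Δ|=1)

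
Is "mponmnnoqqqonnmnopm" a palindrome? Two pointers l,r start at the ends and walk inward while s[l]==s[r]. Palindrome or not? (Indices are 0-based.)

[0,18] 'm'=='m' → l++,r--
[1,17] 'p'=='p' → l++,r--
[2,16] 'o'=='o' → l++,r--
[3,15] 'n'=='n' → l++,r--
[4,14] 'm'=='m' → l++,r--
[5,13] 'n'=='n' → l++,r--
[6,12] 'n'=='n' → l++,r--
[7,11] 'o'=='o' → l++,r--
[8,10] 'q'=='q' → l++,r--

palindrome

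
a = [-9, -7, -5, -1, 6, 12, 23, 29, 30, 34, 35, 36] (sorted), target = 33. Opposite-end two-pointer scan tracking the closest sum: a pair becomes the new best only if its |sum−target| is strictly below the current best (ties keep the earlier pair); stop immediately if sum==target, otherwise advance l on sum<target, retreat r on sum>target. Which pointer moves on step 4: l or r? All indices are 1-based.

l=1 r=12: -9+36=27 d=6 *, l++
l=2 r=12: -7+36=29 d=4 *, l++
l=3 r=12: -5+36=31 d=2 *, l++
l=4 r=12: -1+36=35 d=2, r--

r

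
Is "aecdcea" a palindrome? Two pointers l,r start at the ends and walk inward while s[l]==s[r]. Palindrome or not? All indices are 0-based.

palindrome

l=0 r=6: 'a'=='a', l++,r--
l=1 r=5: 'e'=='e', l++,r--
l=2 r=4: 'c'=='c', l++,r--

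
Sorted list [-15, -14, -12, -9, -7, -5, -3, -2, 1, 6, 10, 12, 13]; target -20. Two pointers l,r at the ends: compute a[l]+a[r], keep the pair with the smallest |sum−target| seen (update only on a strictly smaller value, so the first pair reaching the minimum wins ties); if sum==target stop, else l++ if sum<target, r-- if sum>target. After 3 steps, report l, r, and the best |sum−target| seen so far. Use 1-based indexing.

l=1 r=13: -15+13=-2 d=18 *, r--
l=1 r=12: -15+12=-3 d=17 *, r--
l=1 r=11: -15+10=-5 d=15 *, r--

l=1, r=10, best |Δ|=15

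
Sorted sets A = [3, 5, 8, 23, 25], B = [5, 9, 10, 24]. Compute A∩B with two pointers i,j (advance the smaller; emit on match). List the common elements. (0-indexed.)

intersection = [5]

[i=0,j=0] 3<5 → i++
[i=1,j=0] 5==5 emit → i++,j++
[i=2,j=1] 8<9 → i++
[i=3,j=1] 23>9 → j++
[i=3,j=2] 23>10 → j++
[i=3,j=3] 23<24 → i++
[i=4,j=3] 25>24 → j++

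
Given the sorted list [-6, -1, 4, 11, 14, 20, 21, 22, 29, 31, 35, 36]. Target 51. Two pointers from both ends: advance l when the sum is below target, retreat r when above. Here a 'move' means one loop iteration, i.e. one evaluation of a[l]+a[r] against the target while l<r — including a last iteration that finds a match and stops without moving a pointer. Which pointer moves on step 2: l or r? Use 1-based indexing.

l=1 r=12: -6+36=30 <51, l++
l=2 r=12: -1+36=35 <51, l++

l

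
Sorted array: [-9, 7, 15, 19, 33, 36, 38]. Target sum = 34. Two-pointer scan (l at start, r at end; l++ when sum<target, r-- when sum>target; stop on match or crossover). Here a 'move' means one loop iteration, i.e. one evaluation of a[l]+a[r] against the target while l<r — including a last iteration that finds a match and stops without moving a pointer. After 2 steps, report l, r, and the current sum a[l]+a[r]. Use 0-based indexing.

[0,6] -9+38=29 <34 → l++
[1,6] 7+38=45 >34 → r--

l=1, r=5, sum=43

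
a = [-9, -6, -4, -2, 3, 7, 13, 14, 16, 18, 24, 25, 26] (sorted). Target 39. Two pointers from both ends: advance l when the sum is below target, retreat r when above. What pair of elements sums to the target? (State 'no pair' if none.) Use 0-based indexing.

(13, 26)

l=0 r=12: -9+26=17 <39, l++
l=1 r=12: -6+26=20 <39, l++
l=2 r=12: -4+26=22 <39, l++
l=3 r=12: -2+26=24 <39, l++
l=4 r=12: 3+26=29 <39, l++
l=5 r=12: 7+26=33 <39, l++
l=6 r=12: 13+26=39, found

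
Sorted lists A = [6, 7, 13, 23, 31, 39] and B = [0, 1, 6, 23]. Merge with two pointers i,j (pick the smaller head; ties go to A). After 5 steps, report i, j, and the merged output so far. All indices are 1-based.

[i=1,j=1] A[i]=6>B[j]=0 take 0 → j++
[i=1,j=2] A[i]=6>B[j]=1 take 1 → j++
[i=1,j=3] A[i]=6<=B[j]=6 take 6 → i++
[i=2,j=3] A[i]=7>B[j]=6 take 6 → j++
[i=2,j=4] A[i]=7<=B[j]=23 take 7 → i++

i=3, j=4, merged so far=[0, 1, 6, 6, 7]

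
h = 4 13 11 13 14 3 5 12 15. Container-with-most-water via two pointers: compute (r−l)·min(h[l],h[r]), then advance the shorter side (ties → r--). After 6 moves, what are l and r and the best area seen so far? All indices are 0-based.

l=6, r=8, best area=91

l=0 r=8: min(4,15)*8=32 best=32 *, l++
l=1 r=8: min(13,15)*7=91 best=91 *, l++
l=2 r=8: min(11,15)*6=66 best=91, l++
l=3 r=8: min(13,15)*5=65 best=91, l++
l=4 r=8: min(14,15)*4=56 best=91, l++
l=5 r=8: min(3,15)*3=9 best=91, l++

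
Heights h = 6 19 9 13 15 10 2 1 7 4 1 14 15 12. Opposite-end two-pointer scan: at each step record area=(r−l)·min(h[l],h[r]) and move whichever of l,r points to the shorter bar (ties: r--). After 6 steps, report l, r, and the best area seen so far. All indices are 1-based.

[1,14] min(6,12)*13=78 best=78 * → l++
[2,14] min(19,12)*12=144 best=144 * → r--
[2,13] min(19,15)*11=165 best=165 * → r--
[2,12] min(19,14)*10=140 best=165 → r--
[2,11] min(19,1)*9=9 best=165 → r--
[2,10] min(19,4)*8=32 best=165 → r--

l=2, r=9, best area=165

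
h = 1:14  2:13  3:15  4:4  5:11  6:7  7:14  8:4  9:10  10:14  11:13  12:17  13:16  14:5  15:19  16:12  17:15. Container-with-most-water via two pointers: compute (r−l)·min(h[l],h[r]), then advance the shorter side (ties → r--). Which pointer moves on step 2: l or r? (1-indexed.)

l

l=1 r=17: min(14,15)*16=224 best=224 *, l++
l=2 r=17: min(13,15)*15=195 best=224, l++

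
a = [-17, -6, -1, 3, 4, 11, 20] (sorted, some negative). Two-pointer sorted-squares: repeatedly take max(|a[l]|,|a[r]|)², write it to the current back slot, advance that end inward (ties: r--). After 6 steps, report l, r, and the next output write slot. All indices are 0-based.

[0,6] |-17|<=|20| out[6]=400 → r--
[0,5] |-17|>|11| out[5]=289 → l++
[1,5] |-6|<=|11| out[4]=121 → r--
[1,4] |-6|>|4| out[3]=36 → l++
[2,4] |-1|<=|4| out[2]=16 → r--
[2,3] |-1|<=|3| out[1]=9 → r--

l=2, r=2, next write slot=0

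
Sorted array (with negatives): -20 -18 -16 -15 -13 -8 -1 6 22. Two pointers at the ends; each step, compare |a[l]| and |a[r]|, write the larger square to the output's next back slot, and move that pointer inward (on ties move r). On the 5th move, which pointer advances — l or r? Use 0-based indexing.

l

[0,8] |-20|<=|22| out[8]=484 → r--
[0,7] |-20|>|6| out[7]=400 → l++
[1,7] |-18|>|6| out[6]=324 → l++
[2,7] |-16|>|6| out[5]=256 → l++
[3,7] |-15|>|6| out[4]=225 → l++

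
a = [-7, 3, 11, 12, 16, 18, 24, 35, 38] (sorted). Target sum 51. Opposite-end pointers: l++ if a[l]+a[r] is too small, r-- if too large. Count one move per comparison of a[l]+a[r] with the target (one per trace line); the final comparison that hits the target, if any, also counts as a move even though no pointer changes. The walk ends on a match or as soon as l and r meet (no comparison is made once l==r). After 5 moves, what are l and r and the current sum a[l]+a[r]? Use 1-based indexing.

l=1 r=9: -7+38=31 <51, l++
l=2 r=9: 3+38=41 <51, l++
l=3 r=9: 11+38=49 <51, l++
l=4 r=9: 12+38=50 <51, l++
l=5 r=9: 16+38=54 >51, r--

l=5, r=8, sum=51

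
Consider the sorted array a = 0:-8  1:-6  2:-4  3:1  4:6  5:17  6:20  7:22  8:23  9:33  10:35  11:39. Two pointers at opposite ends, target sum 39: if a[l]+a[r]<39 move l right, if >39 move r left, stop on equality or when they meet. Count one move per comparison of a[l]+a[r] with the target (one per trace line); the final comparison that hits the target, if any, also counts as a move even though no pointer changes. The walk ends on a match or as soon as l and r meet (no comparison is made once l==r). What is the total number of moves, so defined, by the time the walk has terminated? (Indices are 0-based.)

7 moves

[0,11] -8+39=31 <39 → l++
[1,11] -6+39=33 <39 → l++
[2,11] -4+39=35 <39 → l++
[3,11] 1+39=40 >39 → r--
[3,10] 1+35=36 <39 → l++
[4,10] 6+35=41 >39 → r--
[4,9] 6+33=39 → found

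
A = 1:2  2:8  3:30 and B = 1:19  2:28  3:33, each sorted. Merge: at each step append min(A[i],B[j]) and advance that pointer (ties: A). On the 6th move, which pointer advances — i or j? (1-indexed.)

j

i=1 j=1: A[i]=2<=B[j]=19 take 2, i++
i=2 j=1: A[i]=8<=B[j]=19 take 8, i++
i=3 j=1: A[i]=30>B[j]=19 take 19, j++
i=3 j=2: A[i]=30>B[j]=28 take 28, j++
i=3 j=3: A[i]=30<=B[j]=33 take 30, i++
i=4 j=3: A done, take B[j]=33, j++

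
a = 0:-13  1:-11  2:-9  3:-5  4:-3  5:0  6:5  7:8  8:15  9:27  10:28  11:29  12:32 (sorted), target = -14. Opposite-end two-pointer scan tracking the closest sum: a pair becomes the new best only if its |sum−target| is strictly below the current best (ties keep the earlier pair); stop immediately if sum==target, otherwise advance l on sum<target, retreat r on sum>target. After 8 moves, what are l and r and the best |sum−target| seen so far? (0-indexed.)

[0,12] -13+32=19 d=33 * → r--
[0,11] -13+29=16 d=30 * → r--
[0,10] -13+28=15 d=29 * → r--
[0,9] -13+27=14 d=28 * → r--
[0,8] -13+15=2 d=16 * → r--
[0,7] -13+8=-5 d=9 * → r--
[0,6] -13+5=-8 d=6 * → r--
[0,5] -13+0=-13 d=1 * → r--

l=0, r=4, best |Δ|=1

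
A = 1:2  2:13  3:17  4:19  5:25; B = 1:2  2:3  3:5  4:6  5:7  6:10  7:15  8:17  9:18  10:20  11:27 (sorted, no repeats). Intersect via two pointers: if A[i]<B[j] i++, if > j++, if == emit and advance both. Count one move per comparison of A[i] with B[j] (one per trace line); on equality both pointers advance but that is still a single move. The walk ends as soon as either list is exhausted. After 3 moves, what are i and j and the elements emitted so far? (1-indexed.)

i=1 j=1: 2==2 emit, i++,j++
i=2 j=2: 13>3, j++
i=2 j=3: 13>5, j++

i=2, j=4, emitted=[2]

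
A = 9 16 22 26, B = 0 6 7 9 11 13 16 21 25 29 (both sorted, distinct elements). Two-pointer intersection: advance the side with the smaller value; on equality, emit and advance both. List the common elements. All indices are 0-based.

intersection = [9, 16]

i=0 j=0: 9>0, j++
i=0 j=1: 9>6, j++
i=0 j=2: 9>7, j++
i=0 j=3: 9==9 emit, i++,j++
i=1 j=4: 16>11, j++
i=1 j=5: 16>13, j++
i=1 j=6: 16==16 emit, i++,j++
i=2 j=7: 22>21, j++
i=2 j=8: 22<25, i++
i=3 j=8: 26>25, j++
i=3 j=9: 26<29, i++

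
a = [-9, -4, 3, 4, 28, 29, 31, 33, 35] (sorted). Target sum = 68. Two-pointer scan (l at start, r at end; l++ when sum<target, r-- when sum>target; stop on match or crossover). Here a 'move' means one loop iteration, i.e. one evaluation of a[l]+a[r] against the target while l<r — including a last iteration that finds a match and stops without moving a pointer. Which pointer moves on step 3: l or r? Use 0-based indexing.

[0,8] -9+35=26 <68 → l++
[1,8] -4+35=31 <68 → l++
[2,8] 3+35=38 <68 → l++

l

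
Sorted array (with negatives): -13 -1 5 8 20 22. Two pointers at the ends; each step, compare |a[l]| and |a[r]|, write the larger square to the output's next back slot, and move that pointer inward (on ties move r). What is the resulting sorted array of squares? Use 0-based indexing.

[0,5] |-13|<=|22| out[5]=484 → r--
[0,4] |-13|<=|20| out[4]=400 → r--
[0,3] |-13|>|8| out[3]=169 → l++
[1,3] |-1|<=|8| out[2]=64 → r--
[1,2] |-1|<=|5| out[1]=25 → r--
[1,1] |-1|<=|-1| out[0]=1 → r--

[1, 25, 64, 169, 400, 484]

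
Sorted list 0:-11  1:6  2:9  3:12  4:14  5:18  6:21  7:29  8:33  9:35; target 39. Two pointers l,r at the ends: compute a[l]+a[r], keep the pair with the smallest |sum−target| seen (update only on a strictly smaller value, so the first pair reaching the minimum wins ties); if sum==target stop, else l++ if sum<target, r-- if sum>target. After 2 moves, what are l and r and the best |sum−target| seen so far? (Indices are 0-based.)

l=0 r=9: -11+35=24 d=15 *, l++
l=1 r=9: 6+35=41 d=2 *, r--

l=1, r=8, best |Δ|=2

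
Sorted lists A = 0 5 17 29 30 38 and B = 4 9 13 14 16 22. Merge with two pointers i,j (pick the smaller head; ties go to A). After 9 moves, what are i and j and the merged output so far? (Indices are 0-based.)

[i=0,j=0] A[i]=0<=B[j]=4 take 0 → i++
[i=1,j=0] A[i]=5>B[j]=4 take 4 → j++
[i=1,j=1] A[i]=5<=B[j]=9 take 5 → i++
[i=2,j=1] A[i]=17>B[j]=9 take 9 → j++
[i=2,j=2] A[i]=17>B[j]=13 take 13 → j++
[i=2,j=3] A[i]=17>B[j]=14 take 14 → j++
[i=2,j=4] A[i]=17>B[j]=16 take 16 → j++
[i=2,j=5] A[i]=17<=B[j]=22 take 17 → i++
[i=3,j=5] A[i]=29>B[j]=22 take 22 → j++

i=3, j=6, merged so far=[0, 4, 5, 9, 13, 14, 16, 17, 22]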